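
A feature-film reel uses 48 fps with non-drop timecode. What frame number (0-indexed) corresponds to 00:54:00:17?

Total seconds to the label: (0 × 3600 + 54 × 60 + 0) = 3240.
Frame index = 3240 × 48 + 17 = 155537.

frame 155537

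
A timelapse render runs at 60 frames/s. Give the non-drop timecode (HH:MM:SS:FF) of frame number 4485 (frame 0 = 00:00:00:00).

4485 ÷ 60 = 74 full seconds, remainder 45 frames.
74 s = 0 h 1 min 14 s.
Timecode: 00:01:14:45.

00:01:14:45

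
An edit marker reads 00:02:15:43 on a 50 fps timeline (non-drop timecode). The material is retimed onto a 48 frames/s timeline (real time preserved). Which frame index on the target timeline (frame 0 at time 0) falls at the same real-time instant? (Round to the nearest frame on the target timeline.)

frame 6521

Source frame index: (0×3600 + 2×60 + 15) × 50 + 43 = 6793.
Real time: 6793 / (50) = 6793/50 s.
Target frame: (6793/50) × (48) = 163032/25 ≈ 6521.280 → 6521.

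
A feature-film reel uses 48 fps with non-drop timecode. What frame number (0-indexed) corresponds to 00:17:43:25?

frame 51049

Total seconds to the label: (0 × 3600 + 17 × 60 + 43) = 1063.
Frame index = 1063 × 48 + 25 = 51049.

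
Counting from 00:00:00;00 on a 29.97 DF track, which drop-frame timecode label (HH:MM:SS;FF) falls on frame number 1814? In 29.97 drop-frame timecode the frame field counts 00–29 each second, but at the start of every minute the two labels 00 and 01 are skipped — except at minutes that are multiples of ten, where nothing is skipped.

Each 10-minute DF block holds 10 × 60 × 30 − 9 × 2 = 17982 frames. 1814 ÷ 17982 → 0 full blocks, remainder 1814.
Within the partial block the first minute is 1800 frames and each further minute 1798, so 1 further minute boundary passed. Total skipped labels = 18 × 0 + 2 × 1 = 2.
Non-drop label index = 1814 + 2 = 1816; at 30 labels/s that is 00:01:00:16, i.e. DF 00:01:00;16.

00:01:00;16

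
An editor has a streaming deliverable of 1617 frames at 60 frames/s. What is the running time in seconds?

26.95 seconds

Running time = 1617 / (60) = 26.95 s.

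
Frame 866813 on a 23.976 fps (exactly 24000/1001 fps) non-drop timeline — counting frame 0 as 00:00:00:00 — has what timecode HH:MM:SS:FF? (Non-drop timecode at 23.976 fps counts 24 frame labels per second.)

866813 ÷ 24 = 36117 full seconds, remainder 5 frames.
36117 s = 10 h 1 min 57 s.
Timecode: 10:01:57:05.

10:01:57:05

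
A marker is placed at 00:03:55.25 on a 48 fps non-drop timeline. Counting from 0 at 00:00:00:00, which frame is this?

frame 11305

Total seconds to the label: (0 × 3600 + 3 × 60 + 55) = 235.
Frame index = 235 × 48 + 25 = 11305.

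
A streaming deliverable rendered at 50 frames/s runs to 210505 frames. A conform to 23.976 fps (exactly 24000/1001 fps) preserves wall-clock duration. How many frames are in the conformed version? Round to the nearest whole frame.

Frames at target rate = 210505 × (24000/1001) / (50) = 101042400/1001 ≈ 100941.459.
Nearest whole frame: 100941.

100941 frames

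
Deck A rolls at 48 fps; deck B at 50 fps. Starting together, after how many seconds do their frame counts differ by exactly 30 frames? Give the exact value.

15 seconds

The gap grows by |50 − 48| = 2 frames per second.
Time for a 30-frame gap: 30 ÷ (2) = 15 s.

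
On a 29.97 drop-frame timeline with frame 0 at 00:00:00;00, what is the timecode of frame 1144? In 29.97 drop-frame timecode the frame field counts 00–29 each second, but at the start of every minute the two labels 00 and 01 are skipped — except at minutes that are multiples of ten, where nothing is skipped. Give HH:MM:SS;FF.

Each 10-minute DF block holds 10 × 60 × 30 − 9 × 2 = 17982 frames. 1144 ÷ 17982 → 0 full blocks, remainder 1144.
Within the partial block the first minute is 1800 frames and each further minute 1798, so 0 further minute boundaries passed. Total skipped labels = 18 × 0 + 2 × 0 = 0.
Non-drop label index = 1144 + 0 = 1144; at 30 labels/s that is 00:00:38:04, i.e. DF 00:00:38;04.

00:00:38;04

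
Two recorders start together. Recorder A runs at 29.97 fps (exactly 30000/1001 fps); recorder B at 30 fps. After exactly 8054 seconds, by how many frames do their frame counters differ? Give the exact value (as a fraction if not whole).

241620/1001 frames

A emits 30000/1001 × 8054 = 241620000/1001 frames; B emits 30 × 8054 = 241620.
Difference = 241620/1001 frames (≈ 241.3786); B is ahead of A.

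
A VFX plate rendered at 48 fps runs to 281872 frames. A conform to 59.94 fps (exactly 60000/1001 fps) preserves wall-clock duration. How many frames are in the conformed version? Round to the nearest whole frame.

351988 frames

Frames at target rate = 281872 × (60000/1001) / (48) = 352340000/1001 ≈ 351988.012.
Nearest whole frame: 351988.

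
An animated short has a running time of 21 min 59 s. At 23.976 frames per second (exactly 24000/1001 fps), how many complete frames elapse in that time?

31624 frames

21 min 59 s = 1319 s.
Frames = 1319 × 24000/1001 = 31656000/1001 ≈ 31624.3756.
Complete frames: 31624.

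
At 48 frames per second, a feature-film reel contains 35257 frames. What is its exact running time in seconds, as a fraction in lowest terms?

35257/48 seconds

Running time = 35257 ÷ (48) = 35257 × 1/48 = 35257/48 s.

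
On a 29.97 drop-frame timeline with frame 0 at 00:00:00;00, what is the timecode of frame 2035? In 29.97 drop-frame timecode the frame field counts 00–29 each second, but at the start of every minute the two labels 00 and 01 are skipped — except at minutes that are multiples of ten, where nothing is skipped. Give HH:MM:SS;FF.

00:01:07;27

Each 10-minute DF block holds 10 × 60 × 30 − 9 × 2 = 17982 frames. 2035 ÷ 17982 → 0 full blocks, remainder 2035.
Within the partial block the first minute is 1800 frames and each further minute 1798, so 1 further minute boundary passed. Total skipped labels = 18 × 0 + 2 × 1 = 2.
Non-drop label index = 2035 + 2 = 2037; at 30 labels/s that is 00:01:07:27, i.e. DF 00:01:07;27.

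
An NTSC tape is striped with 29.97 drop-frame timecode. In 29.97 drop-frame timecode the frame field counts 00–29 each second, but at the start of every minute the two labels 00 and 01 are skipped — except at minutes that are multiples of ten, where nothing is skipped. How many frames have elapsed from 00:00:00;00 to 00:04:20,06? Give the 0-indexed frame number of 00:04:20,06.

7798

As if non-drop at 30 labels/s: (0 × 3600 + 4 × 60 + 20) × 30 + 6 = 7806.
Minute boundaries passed: 4; those not divisible by 10: 4 − 0 = 4; dropped labels = 2 × 4 = 8.
Actual frame index = 7806 − 8 = 7798.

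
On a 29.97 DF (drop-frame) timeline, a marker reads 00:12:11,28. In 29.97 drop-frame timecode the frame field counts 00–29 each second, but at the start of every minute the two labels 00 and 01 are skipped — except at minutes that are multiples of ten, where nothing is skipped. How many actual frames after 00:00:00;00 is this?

Complete 10-minute blocks: 1, each 17982 frames → 17982.
Remaining 2 whole minutes in the current block: 1800 + 1 × 1798 = 3598 frames.
Within the current minute: 11 × 30 + 28 − 2 = 356 (labels ;00/;01 skipped at this minute). Total = 17982 + 3598 + 356 = 21936.

21936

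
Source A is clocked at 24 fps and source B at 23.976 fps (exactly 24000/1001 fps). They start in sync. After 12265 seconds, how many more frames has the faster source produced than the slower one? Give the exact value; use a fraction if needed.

A emits 24 × 12265 = 294360 frames; B emits 24000/1001 × 12265 = 26760000/91.
Difference = 26760/91 frames (≈ 294.0659); B is behind A.

26760/91 frames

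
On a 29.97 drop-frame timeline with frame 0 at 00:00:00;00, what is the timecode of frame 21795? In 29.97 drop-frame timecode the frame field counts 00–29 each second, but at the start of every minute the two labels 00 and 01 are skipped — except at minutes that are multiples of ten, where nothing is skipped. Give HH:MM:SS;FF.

00:12:07;07

Ten DF minutes hold 17982 frames, so frame 21795 lies in block 1 (frames 17982–35963) with 3813 frames into that block.
The block's first minute is 1800 frames and the rest 1798 each; 3813 frames reaches minute 2, so 1 × 18 + 2 × 2 = 22 labels have been skipped so far.
Adding those back, label number 21795 + 22 = 21817 at 30 labels/s is 727 s + 7 f = 0 h 12 min 7 s frame 7, i.e. 00:12:07;07.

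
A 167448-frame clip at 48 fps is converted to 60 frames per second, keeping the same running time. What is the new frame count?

Target frames = source frames × (target rate / source rate) = 167448 × (60)/(48) = 167448 × 5/4 = 209310.

209310 frames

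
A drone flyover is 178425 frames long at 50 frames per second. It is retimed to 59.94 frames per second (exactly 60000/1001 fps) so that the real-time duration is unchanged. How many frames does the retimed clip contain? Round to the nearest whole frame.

Frames at target rate = 178425 × (60000/1001) / (50) = 16470000/77 ≈ 213896.104.
Nearest whole frame: 213896.

213896 frames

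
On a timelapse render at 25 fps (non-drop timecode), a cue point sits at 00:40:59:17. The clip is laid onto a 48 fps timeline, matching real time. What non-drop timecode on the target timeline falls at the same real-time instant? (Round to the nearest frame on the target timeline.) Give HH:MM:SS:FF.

Source frame index: (0×3600 + 40×60 + 59) × 25 + 17 = 61492.
Real time: 61492 / (25) = 61492/25 s.
Target frame: (61492/25) × (48) = 2951616/25 ≈ 118064.640 → 118065.
At 48 labels/s: frame 118065 → 00:40:59:33.

00:40:59:33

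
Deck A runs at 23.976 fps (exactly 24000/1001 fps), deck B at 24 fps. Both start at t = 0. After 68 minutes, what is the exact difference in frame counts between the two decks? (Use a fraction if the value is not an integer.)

68 min = 4080 s.
A emits 24000/1001 × 4080 = 97920000/1001 frames; B emits 24 × 4080 = 97920.
Difference = 97920/1001 frames (≈ 97.8222); B is ahead of A.

97920/1001 frames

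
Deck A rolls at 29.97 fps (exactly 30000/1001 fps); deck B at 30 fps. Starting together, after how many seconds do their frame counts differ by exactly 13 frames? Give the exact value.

13013/30 seconds

The gap grows by |30 − 30000/1001| = 30/1001 frames per second.
Time for a 13-frame gap: 13 ÷ (30/1001) = 13013/30 s.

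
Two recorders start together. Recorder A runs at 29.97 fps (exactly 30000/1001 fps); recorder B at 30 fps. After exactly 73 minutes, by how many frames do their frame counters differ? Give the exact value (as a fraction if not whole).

73 min = 4380 s.
A emits 30000/1001 × 4380 = 131400000/1001 frames; B emits 30 × 4380 = 131400.
Difference = 131400/1001 frames (≈ 131.2687); B is ahead of A.

131400/1001 frames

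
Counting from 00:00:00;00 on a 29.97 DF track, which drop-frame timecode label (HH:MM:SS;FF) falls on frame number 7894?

Each 10-minute DF block holds 10 × 60 × 30 − 9 × 2 = 17982 frames. 7894 ÷ 17982 → 0 full blocks, remainder 7894.
Within the partial block the first minute is 1800 frames and each further minute 1798, so 4 further minute boundaries passed. Total skipped labels = 18 × 0 + 2 × 4 = 8.
Non-drop label index = 7894 + 8 = 7902; at 30 labels/s that is 00:04:23:12, i.e. DF 00:04:23;12.

00:04:23;12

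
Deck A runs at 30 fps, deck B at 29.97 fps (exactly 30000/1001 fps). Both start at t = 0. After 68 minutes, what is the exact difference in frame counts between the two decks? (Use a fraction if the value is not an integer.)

68 min = 4080 s.
A emits 30 × 4080 = 122400 frames; B emits 30000/1001 × 4080 = 122400000/1001.
Difference = 122400/1001 frames (≈ 122.2777); B is behind A.

122400/1001 frames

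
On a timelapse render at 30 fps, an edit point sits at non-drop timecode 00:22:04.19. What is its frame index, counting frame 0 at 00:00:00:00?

Total seconds to the label: (0 × 3600 + 22 × 60 + 4) = 1324.
Frame index = 1324 × 30 + 19 = 39739.

frame 39739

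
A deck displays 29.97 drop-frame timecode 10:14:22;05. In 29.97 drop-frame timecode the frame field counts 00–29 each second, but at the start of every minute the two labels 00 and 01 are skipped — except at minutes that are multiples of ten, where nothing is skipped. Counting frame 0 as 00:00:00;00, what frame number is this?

1104759

Complete 10-minute blocks: 61, each 17982 frames → 1096902.
Remaining 4 whole minutes in the current block: 1800 + 3 × 1798 = 7194 frames.
Within the current minute: 22 × 30 + 5 − 2 = 663 (labels ;00/;01 skipped at this minute). Total = 1096902 + 7194 + 663 = 1104759.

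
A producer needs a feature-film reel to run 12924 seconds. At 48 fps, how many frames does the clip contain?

Frames = 12924 × 48 = 620352.

620352 frames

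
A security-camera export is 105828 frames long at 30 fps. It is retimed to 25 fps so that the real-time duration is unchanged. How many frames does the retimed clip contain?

88190 frames

Target frames = source frames × (target rate / source rate) = 105828 × (25)/(30) = 105828 × 5/6 = 88190.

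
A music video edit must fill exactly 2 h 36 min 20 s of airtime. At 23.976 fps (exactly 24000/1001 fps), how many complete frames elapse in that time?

2 h 36 min 20 s = 9380 s.
Frames = 9380 × 24000/1001 = 32160000/143 ≈ 224895.1049.
Complete frames: 224895.

224895 frames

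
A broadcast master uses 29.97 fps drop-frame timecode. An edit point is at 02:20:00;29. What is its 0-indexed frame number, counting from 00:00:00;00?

251777

Complete 10-minute blocks: 14, each 17982 frames → 251748.
Remaining 0 whole minutes in the current block: 0 frames.
Within the current minute: 0 × 30 + 29 = 29. Total = 251748 + 0 + 29 = 251777.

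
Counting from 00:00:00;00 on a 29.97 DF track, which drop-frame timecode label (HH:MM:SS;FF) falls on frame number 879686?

08:09:12;08

Ten DF minutes hold 17982 frames, so frame 879686 lies in block 48 (frames 863136–881117) with 16550 frames into that block.
The block's first minute is 1800 frames and the rest 1798 each; 16550 frames reaches minute 9, so 48 × 18 + 9 × 2 = 882 labels have been skipped so far.
Adding those back, label number 879686 + 882 = 880568 at 30 labels/s is 29352 s + 8 f = 8 h 9 min 12 s frame 8, i.e. 08:09:12;08.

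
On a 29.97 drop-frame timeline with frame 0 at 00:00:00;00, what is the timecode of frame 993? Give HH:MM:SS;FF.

Ten DF minutes hold 17982 frames, so frame 993 lies in block 0 (frames 0–17981) with 993 frames into that block.
The block's first minute is 1800 frames and the rest 1798 each; 993 frames reaches minute 0, so 0 × 18 + 0 × 2 = 0 labels have been skipped so far.
Adding those back, label number 993 + 0 = 993 at 30 labels/s is 33 s + 3 f = 0 h 0 min 33 s frame 3, i.e. 00:00:33;03.

00:00:33;03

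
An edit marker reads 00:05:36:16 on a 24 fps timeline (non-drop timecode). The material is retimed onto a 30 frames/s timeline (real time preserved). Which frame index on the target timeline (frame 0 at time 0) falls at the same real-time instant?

Source frame index: (0×3600 + 5×60 + 36) × 24 + 16 = 8080.
Real time: 8080 / (24) = 1010/3 s.
Target frame: (1010/3) × (30) = 10100.

frame 10100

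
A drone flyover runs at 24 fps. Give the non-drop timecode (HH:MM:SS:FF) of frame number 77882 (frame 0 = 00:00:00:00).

00:54:05:02

77882 ÷ 24 = 3245 full seconds, remainder 2 frames.
3245 s = 0 h 54 min 5 s.
Timecode: 00:54:05:02.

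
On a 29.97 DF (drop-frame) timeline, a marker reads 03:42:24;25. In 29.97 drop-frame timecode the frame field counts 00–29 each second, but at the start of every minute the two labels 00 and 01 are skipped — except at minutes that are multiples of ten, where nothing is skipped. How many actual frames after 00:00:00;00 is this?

399945

As if non-drop at 30 labels/s: (3 × 3600 + 42 × 60 + 24) × 30 + 25 = 400345.
Minute boundaries passed: 222; those not divisible by 10: 222 − 22 = 200; dropped labels = 2 × 200 = 400.
Actual frame index = 400345 − 400 = 399945.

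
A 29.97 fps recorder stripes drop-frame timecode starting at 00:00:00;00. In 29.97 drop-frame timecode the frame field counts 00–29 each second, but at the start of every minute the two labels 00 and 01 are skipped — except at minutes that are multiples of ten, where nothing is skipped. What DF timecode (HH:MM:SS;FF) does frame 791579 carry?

Each 10-minute DF block holds 10 × 60 × 30 − 9 × 2 = 17982 frames. 791579 ÷ 17982 → 44 full blocks, remainder 371.
Within the partial block the first minute is 1800 frames and each further minute 1798, so 0 further minute boundaries passed. Total skipped labels = 18 × 44 + 2 × 0 = 792.
Non-drop label index = 791579 + 792 = 792371; at 30 labels/s that is 07:20:12:11, i.e. DF 07:20:12;11.

07:20:12;11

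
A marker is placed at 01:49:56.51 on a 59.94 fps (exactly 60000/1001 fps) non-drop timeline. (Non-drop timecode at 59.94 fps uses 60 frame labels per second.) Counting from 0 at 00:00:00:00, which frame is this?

Total seconds to the label: (1 × 3600 + 49 × 60 + 56) = 6596.
Frame index = 6596 × 60 + 51 = 395811.

frame 395811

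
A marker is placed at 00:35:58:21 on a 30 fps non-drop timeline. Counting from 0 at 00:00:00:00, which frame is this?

frame 64761

Total seconds to the label: (0 × 3600 + 35 × 60 + 58) = 2158.
Frame index = 2158 × 30 + 21 = 64761.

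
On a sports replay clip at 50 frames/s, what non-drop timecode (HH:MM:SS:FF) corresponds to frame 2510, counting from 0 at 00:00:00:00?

00:00:50:10

2510 ÷ 50 = 50 full seconds, remainder 10 frames.
50 s = 0 h 0 min 50 s.
Timecode: 00:00:50:10.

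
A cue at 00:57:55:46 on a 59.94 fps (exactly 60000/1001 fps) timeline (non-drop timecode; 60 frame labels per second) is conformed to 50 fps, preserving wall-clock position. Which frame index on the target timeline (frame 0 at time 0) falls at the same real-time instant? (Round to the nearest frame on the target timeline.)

frame 173962

Source frame index: (0×3600 + 57×60 + 55) × 60 + 46 = 208546.
Real time: 208546 / (60000/1001) = 104377273/30000 s.
Target frame: (104377273/30000) × (50) = 104377273/600 ≈ 173962.122 → 173962.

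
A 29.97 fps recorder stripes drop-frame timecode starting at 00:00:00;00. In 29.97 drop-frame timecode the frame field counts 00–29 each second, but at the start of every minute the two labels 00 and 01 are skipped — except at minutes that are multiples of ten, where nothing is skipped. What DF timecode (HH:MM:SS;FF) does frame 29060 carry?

00:16:09;20

Ten DF minutes hold 17982 frames, so frame 29060 lies in block 1 (frames 17982–35963) with 11078 frames into that block.
The block's first minute is 1800 frames and the rest 1798 each; 11078 frames reaches minute 6, so 1 × 18 + 6 × 2 = 30 labels have been skipped so far.
Adding those back, label number 29060 + 30 = 29090 at 30 labels/s is 969 s + 20 f = 0 h 16 min 9 s frame 20, i.e. 00:16:09;20.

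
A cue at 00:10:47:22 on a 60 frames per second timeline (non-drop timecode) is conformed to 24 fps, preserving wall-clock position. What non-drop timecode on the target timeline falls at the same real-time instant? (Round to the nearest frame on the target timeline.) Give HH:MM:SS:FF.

Source frame index: (0×3600 + 10×60 + 47) × 60 + 22 = 38842.
Real time: 38842 / (60) = 19421/30 s.
Target frame: (19421/30) × (24) = 77684/5 ≈ 15536.800 → 15537.
At 24 labels/s: frame 15537 → 00:10:47:09.

00:10:47:09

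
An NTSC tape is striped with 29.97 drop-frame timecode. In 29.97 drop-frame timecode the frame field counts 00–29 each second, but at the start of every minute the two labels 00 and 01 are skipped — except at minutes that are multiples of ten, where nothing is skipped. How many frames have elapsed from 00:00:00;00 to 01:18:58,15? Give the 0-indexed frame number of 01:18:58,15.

142013

Complete 10-minute blocks: 7, each 17982 frames → 125874.
Remaining 8 whole minutes in the current block: 1800 + 7 × 1798 = 14386 frames.
Within the current minute: 58 × 30 + 15 − 2 = 1753 (labels ;00/;01 skipped at this minute). Total = 125874 + 14386 + 1753 = 142013.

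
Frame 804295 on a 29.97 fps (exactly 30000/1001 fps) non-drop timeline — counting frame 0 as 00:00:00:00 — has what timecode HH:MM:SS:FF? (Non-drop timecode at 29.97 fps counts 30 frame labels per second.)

804295 ÷ 30 = 26809 full seconds, remainder 25 frames.
26809 s = 7 h 26 min 49 s.
Timecode: 07:26:49:25.

07:26:49:25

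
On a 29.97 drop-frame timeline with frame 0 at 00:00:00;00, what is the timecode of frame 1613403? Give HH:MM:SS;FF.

14:57:13;29

Ten DF minutes hold 17982 frames, so frame 1613403 lies in block 89 (frames 1600398–1618379) with 13005 frames into that block.
The block's first minute is 1800 frames and the rest 1798 each; 13005 frames reaches minute 7, so 89 × 18 + 7 × 2 = 1616 labels have been skipped so far.
Adding those back, label number 1613403 + 1616 = 1615019 at 30 labels/s is 53833 s + 29 f = 14 h 57 min 13 s frame 29, i.e. 14:57:13;29.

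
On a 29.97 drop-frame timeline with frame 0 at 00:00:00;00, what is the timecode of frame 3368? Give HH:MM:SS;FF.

Each 10-minute DF block holds 10 × 60 × 30 − 9 × 2 = 17982 frames. 3368 ÷ 17982 → 0 full blocks, remainder 3368.
Within the partial block the first minute is 1800 frames and each further minute 1798, so 1 further minute boundary passed. Total skipped labels = 18 × 0 + 2 × 1 = 2.
Non-drop label index = 3368 + 2 = 3370; at 30 labels/s that is 00:01:52:10, i.e. DF 00:01:52;10.

00:01:52;10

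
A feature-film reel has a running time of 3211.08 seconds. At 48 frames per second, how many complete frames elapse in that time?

154131 frames

Frames = 3211.08 × 48 = 3853296/25 ≈ 154131.8400.
Complete frames: 154131.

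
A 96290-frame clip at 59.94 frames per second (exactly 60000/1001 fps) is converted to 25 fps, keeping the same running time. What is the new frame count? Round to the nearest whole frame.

40161 frames

Frames at target rate = 96290 × (25) / (60000/1001) = 9638629/240 ≈ 40160.954.
Nearest whole frame: 40161.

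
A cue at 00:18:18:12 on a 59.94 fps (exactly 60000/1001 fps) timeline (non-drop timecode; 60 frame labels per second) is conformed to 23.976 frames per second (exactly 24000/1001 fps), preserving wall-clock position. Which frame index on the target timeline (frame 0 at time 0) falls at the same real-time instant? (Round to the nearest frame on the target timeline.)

frame 26357

Source frame index: (0×3600 + 18×60 + 18) × 60 + 12 = 65892.
Real time: 65892 / (60000/1001) = 5496491/5000 s.
Target frame: (5496491/5000) × (24000/1001) = 131784/5 ≈ 26356.800 → 26357.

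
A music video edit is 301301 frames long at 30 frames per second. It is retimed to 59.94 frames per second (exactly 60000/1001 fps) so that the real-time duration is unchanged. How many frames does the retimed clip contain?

602000 frames

Target frames = source frames × (target rate / source rate) = 301301 × (60000/1001)/(30) = 301301 × 2000/1001 = 602000.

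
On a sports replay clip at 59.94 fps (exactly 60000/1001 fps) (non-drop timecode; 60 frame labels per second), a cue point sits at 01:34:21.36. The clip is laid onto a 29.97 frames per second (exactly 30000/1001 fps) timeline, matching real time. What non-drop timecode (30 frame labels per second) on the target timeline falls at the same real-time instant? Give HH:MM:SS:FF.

01:34:21:18

Source frame index: (1×3600 + 34×60 + 21) × 60 + 36 = 339696.
Real time: 339696 / (60000/1001) = 7084077/1250 s.
Target frame: (7084077/1250) × (30000/1001) = 169848.
At 30 labels/s: frame 169848 → 01:34:21:18.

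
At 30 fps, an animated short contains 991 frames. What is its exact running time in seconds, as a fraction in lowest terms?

991/30 seconds

Running time = 991 ÷ (30) = 991 × 1/30 = 991/30 s.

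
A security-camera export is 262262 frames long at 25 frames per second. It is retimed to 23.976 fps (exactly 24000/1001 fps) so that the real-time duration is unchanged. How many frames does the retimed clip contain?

251520 frames

Target frames = source frames × (target rate / source rate) = 262262 × (24000/1001)/(25) = 262262 × 960/1001 = 251520.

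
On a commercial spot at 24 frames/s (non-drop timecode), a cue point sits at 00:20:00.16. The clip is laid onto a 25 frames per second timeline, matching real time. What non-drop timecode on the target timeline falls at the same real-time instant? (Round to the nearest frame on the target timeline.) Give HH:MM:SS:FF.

Source frame index: (0×3600 + 20×60 + 0) × 24 + 16 = 28816.
Real time: 28816 / (24) = 3602/3 s.
Target frame: (3602/3) × (25) = 90050/3 ≈ 30016.667 → 30017.
At 25 labels/s: frame 30017 → 00:20:00:17.

00:20:00:17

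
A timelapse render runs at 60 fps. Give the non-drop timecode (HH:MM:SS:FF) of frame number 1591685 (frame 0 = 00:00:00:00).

1591685 ÷ 60 = 26528 full seconds, remainder 5 frames.
26528 s = 7 h 22 min 8 s.
Timecode: 07:22:08:05.

07:22:08:05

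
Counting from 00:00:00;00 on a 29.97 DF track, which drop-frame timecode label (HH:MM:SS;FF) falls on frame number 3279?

Ten DF minutes hold 17982 frames, so frame 3279 lies in block 0 (frames 0–17981) with 3279 frames into that block.
The block's first minute is 1800 frames and the rest 1798 each; 3279 frames reaches minute 1, so 0 × 18 + 1 × 2 = 2 labels have been skipped so far.
Adding those back, label number 3279 + 2 = 3281 at 30 labels/s is 109 s + 11 f = 0 h 1 min 49 s frame 11, i.e. 00:01:49;11.

00:01:49;11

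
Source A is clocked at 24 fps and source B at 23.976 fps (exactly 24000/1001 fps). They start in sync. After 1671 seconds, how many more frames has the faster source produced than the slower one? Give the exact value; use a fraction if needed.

40104/1001 frames

A emits 24 × 1671 = 40104 frames; B emits 24000/1001 × 1671 = 40104000/1001.
Difference = 40104/1001 frames (≈ 40.0639); B is behind A.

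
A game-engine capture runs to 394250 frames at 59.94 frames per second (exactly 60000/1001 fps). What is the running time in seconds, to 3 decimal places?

Running time = 394250 × 1001/60000 = 1578577/240 s ≈ 6577.404 s.

6577.404 seconds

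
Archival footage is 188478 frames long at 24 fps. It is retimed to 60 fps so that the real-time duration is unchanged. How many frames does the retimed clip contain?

Target frames = source frames × (target rate / source rate) = 188478 × (60)/(24) = 188478 × 5/2 = 471195.

471195 frames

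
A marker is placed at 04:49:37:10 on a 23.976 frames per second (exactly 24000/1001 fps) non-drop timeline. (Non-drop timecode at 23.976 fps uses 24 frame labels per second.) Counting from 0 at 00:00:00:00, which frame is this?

Total seconds to the label: (4 × 3600 + 49 × 60 + 37) = 17377.
Frame index = 17377 × 24 + 10 = 417058.

frame 417058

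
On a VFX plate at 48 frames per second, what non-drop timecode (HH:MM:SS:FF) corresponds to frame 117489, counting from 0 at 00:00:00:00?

00:40:47:33

117489 ÷ 48 = 2447 full seconds, remainder 33 frames.
2447 s = 0 h 40 min 47 s.
Timecode: 00:40:47:33.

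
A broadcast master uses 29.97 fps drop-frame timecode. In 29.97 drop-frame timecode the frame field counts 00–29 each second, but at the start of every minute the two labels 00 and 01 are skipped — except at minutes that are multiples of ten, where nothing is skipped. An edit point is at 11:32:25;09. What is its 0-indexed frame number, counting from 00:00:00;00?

1245113

As if non-drop at 30 labels/s: (11 × 3600 + 32 × 60 + 25) × 30 + 9 = 1246359.
Minute boundaries passed: 692; those not divisible by 10: 692 − 69 = 623; dropped labels = 2 × 623 = 1246.
Actual frame index = 1246359 − 1246 = 1245113.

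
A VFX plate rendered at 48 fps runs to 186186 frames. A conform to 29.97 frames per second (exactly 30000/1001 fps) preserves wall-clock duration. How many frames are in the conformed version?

Target frames = source frames × (target rate / source rate) = 186186 × (30000/1001)/(48) = 186186 × 625/1001 = 116250.

116250 frames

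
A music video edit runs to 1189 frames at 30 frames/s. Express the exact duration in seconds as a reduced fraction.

Running time = 1189 ÷ (30) = 1189 × 1/30 = 1189/30 s.

1189/30 seconds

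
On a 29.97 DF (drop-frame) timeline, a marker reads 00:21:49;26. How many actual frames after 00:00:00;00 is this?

39258

Complete 10-minute blocks: 2, each 17982 frames → 35964.
Remaining 1 whole minute in the current block: 1800 + 0 × 1798 = 1800 frames.
Within the current minute: 49 × 30 + 26 − 2 = 1494 (labels ;00/;01 skipped at this minute). Total = 35964 + 1800 + 1494 = 39258.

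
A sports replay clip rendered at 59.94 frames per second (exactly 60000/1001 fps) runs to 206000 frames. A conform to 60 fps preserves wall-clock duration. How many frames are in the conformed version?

Target frames = source frames × (target rate / source rate) = 206000 × (60)/(60000/1001) = 206000 × 1001/1000 = 206206.

206206 frames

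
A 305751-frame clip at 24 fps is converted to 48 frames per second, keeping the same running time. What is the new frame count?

611502 frames

Target frames = source frames × (target rate / source rate) = 305751 × (48)/(24) = 305751 × 2 = 611502.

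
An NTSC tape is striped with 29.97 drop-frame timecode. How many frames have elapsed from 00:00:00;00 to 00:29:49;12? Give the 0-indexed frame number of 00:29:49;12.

Complete 10-minute blocks: 2, each 17982 frames → 35964.
Remaining 9 whole minutes in the current block: 1800 + 8 × 1798 = 16184 frames.
Within the current minute: 49 × 30 + 12 − 2 = 1480 (labels ;00/;01 skipped at this minute). Total = 35964 + 16184 + 1480 = 53628.

53628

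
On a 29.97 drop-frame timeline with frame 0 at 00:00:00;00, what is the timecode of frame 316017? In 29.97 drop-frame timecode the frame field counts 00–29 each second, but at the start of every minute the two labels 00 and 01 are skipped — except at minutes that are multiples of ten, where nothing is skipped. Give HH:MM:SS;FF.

02:55:44;13

Each 10-minute DF block holds 10 × 60 × 30 − 9 × 2 = 17982 frames. 316017 ÷ 17982 → 17 full blocks, remainder 10323.
Within the partial block the first minute is 1800 frames and each further minute 1798, so 5 further minute boundaries passed. Total skipped labels = 18 × 17 + 2 × 5 = 316.
Non-drop label index = 316017 + 316 = 316333; at 30 labels/s that is 02:55:44:13, i.e. DF 02:55:44;13.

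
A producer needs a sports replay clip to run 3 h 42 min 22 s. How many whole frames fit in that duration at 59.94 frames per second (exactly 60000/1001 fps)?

799720 frames

3 h 42 min 22 s = 13342 s.
Frames = 13342 × 60000/1001 = 114360000/143 ≈ 799720.2797.
Complete frames: 799720.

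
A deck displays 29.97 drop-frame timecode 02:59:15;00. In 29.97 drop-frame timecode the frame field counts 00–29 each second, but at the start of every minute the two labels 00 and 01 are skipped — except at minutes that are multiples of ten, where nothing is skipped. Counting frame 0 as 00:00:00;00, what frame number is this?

As if non-drop at 30 labels/s: (2 × 3600 + 59 × 60 + 15) × 30 + 0 = 322650.
Minute boundaries passed: 179; those not divisible by 10: 179 − 17 = 162; dropped labels = 2 × 162 = 324.
Actual frame index = 322650 − 324 = 322326.

322326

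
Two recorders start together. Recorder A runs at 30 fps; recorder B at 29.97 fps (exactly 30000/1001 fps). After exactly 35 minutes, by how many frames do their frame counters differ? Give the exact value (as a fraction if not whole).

35 min = 2100 s.
A emits 30 × 2100 = 63000 frames; B emits 30000/1001 × 2100 = 9000000/143.
Difference = 9000/143 frames (≈ 62.9371); B is behind A.

9000/143 frames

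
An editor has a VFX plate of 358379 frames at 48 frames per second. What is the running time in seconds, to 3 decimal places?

7466.229 seconds

Running time = 358379 × 1/48 = 358379/48 s ≈ 7466.229 s.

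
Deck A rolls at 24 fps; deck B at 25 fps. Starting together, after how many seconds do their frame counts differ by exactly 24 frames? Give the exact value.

24 seconds

The gap grows by |25 − 24| = 1 frame per second.
Time for a 24-frame gap: 24 ÷ (1) = 24 s.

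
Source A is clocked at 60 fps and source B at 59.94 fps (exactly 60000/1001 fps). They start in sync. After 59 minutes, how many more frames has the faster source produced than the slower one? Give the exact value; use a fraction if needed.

59 min = 3540 s.
A emits 60 × 3540 = 212400 frames; B emits 60000/1001 × 3540 = 212400000/1001.
Difference = 212400/1001 frames (≈ 212.1878); B is behind A.

212400/1001 frames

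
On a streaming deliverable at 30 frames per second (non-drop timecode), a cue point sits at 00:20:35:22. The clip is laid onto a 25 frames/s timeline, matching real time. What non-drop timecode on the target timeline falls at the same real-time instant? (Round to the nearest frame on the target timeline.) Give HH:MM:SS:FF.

00:20:35:18

Source frame index: (0×3600 + 20×60 + 35) × 30 + 22 = 37072.
Real time: 37072 / (30) = 18536/15 s.
Target frame: (18536/15) × (25) = 92680/3 ≈ 30893.333 → 30893.
At 25 labels/s: frame 30893 → 00:20:35:18.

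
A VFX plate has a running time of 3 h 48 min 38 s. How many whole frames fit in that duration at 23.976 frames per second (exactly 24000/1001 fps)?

3 h 48 min 38 s = 13718 s.
Frames = 13718 × 24000/1001 = 329232000/1001 ≈ 328903.0969.
Complete frames: 328903.

328903 frames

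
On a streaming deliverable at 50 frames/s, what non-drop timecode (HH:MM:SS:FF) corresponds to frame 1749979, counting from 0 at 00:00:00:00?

1749979 ÷ 50 = 34999 full seconds, remainder 29 frames.
34999 s = 9 h 43 min 19 s.
Timecode: 09:43:19:29.

09:43:19:29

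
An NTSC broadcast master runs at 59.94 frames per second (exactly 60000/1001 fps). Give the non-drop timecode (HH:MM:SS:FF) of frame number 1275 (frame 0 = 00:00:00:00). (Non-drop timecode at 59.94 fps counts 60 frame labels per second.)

00:00:21:15

1275 ÷ 60 = 21 full seconds, remainder 15 frames.
21 s = 0 h 0 min 21 s.
Timecode: 00:00:21:15.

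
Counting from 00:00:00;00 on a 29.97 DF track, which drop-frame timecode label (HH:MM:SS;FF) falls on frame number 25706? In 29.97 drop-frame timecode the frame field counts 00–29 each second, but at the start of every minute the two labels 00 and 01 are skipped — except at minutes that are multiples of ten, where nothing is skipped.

Each 10-minute DF block holds 10 × 60 × 30 − 9 × 2 = 17982 frames. 25706 ÷ 17982 → 1 full block, remainder 7724.
Within the partial block the first minute is 1800 frames and each further minute 1798, so 4 further minute boundaries passed. Total skipped labels = 18 × 1 + 2 × 4 = 26.
Non-drop label index = 25706 + 26 = 25732; at 30 labels/s that is 00:14:17:22, i.e. DF 00:14:17;22.

00:14:17;22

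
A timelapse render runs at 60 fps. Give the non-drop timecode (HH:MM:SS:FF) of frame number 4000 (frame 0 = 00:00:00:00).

4000 ÷ 60 = 66 full seconds, remainder 40 frames.
66 s = 0 h 1 min 6 s.
Timecode: 00:01:06:40.

00:01:06:40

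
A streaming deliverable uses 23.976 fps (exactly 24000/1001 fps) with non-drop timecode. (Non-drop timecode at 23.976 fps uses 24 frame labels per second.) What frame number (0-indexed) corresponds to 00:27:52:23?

Total seconds to the label: (0 × 3600 + 27 × 60 + 52) = 1672.
Frame index = 1672 × 24 + 23 = 40151.

40151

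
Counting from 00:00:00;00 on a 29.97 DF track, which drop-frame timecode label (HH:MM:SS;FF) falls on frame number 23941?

00:13:18;25

Each 10-minute DF block holds 10 × 60 × 30 − 9 × 2 = 17982 frames. 23941 ÷ 17982 → 1 full block, remainder 5959.
Within the partial block the first minute is 1800 frames and each further minute 1798, so 3 further minute boundaries passed. Total skipped labels = 18 × 1 + 2 × 3 = 24.
Non-drop label index = 23941 + 24 = 23965; at 30 labels/s that is 00:13:18:25, i.e. DF 00:13:18;25.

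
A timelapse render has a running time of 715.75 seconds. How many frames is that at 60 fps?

42945 frames

Frames = 715.75 × 60 = 42945.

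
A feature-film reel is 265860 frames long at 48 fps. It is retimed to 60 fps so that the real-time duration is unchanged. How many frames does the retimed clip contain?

332325 frames

Target frames = source frames × (target rate / source rate) = 265860 × (60)/(48) = 265860 × 5/4 = 332325.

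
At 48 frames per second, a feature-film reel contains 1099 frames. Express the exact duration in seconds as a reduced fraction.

Running time = 1099 ÷ (48) = 1099 × 1/48 = 1099/48 s.

1099/48 seconds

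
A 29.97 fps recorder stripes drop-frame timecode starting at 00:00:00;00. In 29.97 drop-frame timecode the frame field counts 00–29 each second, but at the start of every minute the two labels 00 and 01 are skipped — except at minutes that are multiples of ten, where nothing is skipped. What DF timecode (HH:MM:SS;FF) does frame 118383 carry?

01:05:50;01

Ten DF minutes hold 17982 frames, so frame 118383 lies in block 6 (frames 107892–125873) with 10491 frames into that block.
The block's first minute is 1800 frames and the rest 1798 each; 10491 frames reaches minute 5, so 6 × 18 + 5 × 2 = 118 labels have been skipped so far.
Adding those back, label number 118383 + 118 = 118501 at 30 labels/s is 3950 s + 1 f = 1 h 5 min 50 s frame 1, i.e. 01:05:50;01.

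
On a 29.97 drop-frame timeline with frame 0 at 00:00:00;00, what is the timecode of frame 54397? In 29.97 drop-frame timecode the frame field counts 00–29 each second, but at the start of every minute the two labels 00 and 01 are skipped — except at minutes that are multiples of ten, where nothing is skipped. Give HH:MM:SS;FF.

00:30:15;01

Each 10-minute DF block holds 10 × 60 × 30 − 9 × 2 = 17982 frames. 54397 ÷ 17982 → 3 full blocks, remainder 451.
Within the partial block the first minute is 1800 frames and each further minute 1798, so 0 further minute boundaries passed. Total skipped labels = 18 × 3 + 2 × 0 = 54.
Non-drop label index = 54397 + 54 = 54451; at 30 labels/s that is 00:30:15:01, i.e. DF 00:30:15;01.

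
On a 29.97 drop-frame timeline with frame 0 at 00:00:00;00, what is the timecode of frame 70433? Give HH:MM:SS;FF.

Each 10-minute DF block holds 10 × 60 × 30 − 9 × 2 = 17982 frames. 70433 ÷ 17982 → 3 full blocks, remainder 16487.
Within the partial block the first minute is 1800 frames and each further minute 1798, so 9 further minute boundaries passed. Total skipped labels = 18 × 3 + 2 × 9 = 72.
Non-drop label index = 70433 + 72 = 70505; at 30 labels/s that is 00:39:10:05, i.e. DF 00:39:10;05.

00:39:10;05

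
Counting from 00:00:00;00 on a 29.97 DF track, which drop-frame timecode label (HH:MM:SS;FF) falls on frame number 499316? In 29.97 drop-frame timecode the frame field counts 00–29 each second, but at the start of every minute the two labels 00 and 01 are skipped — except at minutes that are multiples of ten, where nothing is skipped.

Ten DF minutes hold 17982 frames, so frame 499316 lies in block 27 (frames 485514–503495) with 13802 frames into that block.
The block's first minute is 1800 frames and the rest 1798 each; 13802 frames reaches minute 7, so 27 × 18 + 7 × 2 = 500 labels have been skipped so far.
Adding those back, label number 499316 + 500 = 499816 at 30 labels/s is 16660 s + 16 f = 4 h 37 min 40 s frame 16, i.e. 04:37:40;16.

04:37:40;16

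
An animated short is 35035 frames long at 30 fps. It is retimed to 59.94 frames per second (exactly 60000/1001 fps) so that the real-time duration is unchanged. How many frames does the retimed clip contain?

70000 frames

Target frames = source frames × (target rate / source rate) = 35035 × (60000/1001)/(30) = 35035 × 2000/1001 = 70000.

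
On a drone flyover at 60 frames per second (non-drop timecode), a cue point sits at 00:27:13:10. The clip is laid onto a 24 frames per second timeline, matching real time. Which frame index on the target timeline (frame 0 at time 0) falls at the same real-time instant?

frame 39196

Source frame index: (0×3600 + 27×60 + 13) × 60 + 10 = 97990.
Real time: 97990 / (60) = 9799/6 s.
Target frame: (9799/6) × (24) = 39196.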